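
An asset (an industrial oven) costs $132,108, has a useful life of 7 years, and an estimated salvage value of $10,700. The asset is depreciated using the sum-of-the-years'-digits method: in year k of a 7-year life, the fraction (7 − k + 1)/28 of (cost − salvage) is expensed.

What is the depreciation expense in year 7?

Depreciable base = $132,108 − $10,700 = $121,408.
Sum of the years' digits = 7+6+5+4+3+2+1 = 28.
Year 1: $121,408 × 7/28 = $30,352. Book value $101,756.
Year 2: $121,408 × 6/28 = $26,016. Book value $75,740.
Year 3: $121,408 × 5/28 = $21,680. Book value $54,060.
Year 4: $121,408 × 4/28 = $17,344. Book value $36,716.
Year 5: $121,408 × 3/28 = $13,008. Book value $23,708.
Year 6: $121,408 × 2/28 = $8,672. Book value $15,036.
Year 7: $121,408 × 1/28 = $4,336. Book value $10,700.

$4,336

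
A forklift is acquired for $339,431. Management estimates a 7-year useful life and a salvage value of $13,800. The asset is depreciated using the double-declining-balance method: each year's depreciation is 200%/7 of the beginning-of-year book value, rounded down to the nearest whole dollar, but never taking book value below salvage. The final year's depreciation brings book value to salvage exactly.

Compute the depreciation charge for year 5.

Depreciable base = $339,431 − $13,800 = $325,631.
Year 1: ⌊$339,431 × 200%/7⌋ = $96,980. Book value $242,451.
Year 2: ⌊$242,451 × 200%/7⌋ = $69,271. Book value $173,180.
Year 3: ⌊$173,180 × 200%/7⌋ = $49,480. Book value $123,700.
Year 4: ⌊$123,700 × 200%/7⌋ = $35,342. Book value $88,358.
Year 5: ⌊$88,358 × 200%/7⌋ = $25,245. Book value $63,113.

$25,245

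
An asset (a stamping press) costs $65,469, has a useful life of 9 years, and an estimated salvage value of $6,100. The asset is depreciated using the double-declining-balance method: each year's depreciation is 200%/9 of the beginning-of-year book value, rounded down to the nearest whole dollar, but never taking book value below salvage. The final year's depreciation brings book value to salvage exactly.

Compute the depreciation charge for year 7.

$3,221

Depreciable base = $65,469 − $6,100 = $59,369.
Year 1: ⌊$65,469 × 200%/9⌋ = $14,548. Book value $50,921.
Year 2: ⌊$50,921 × 200%/9⌋ = $11,315. Book value $39,606.
Year 3: ⌊$39,606 × 200%/9⌋ = $8,801. Book value $30,805.
Year 4: ⌊$30,805 × 200%/9⌋ = $6,845. Book value $23,960.
Year 5: ⌊$23,960 × 200%/9⌋ = $5,324. Book value $18,636.
Year 6: ⌊$18,636 × 200%/9⌋ = $4,141. Book value $14,495.
Year 7: ⌊$14,495 × 200%/9⌋ = $3,221. Book value $11,274.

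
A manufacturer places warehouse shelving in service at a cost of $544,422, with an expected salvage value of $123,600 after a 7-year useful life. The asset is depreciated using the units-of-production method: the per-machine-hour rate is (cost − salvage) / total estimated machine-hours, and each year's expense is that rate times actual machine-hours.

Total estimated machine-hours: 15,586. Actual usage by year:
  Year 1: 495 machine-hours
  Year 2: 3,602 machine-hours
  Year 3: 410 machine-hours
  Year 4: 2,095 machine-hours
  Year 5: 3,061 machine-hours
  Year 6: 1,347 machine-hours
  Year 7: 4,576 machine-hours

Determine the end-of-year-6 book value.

$247,152

Depreciable base = $544,422 − $123,600 = $420,822.
Rate = $420,822 / 15,586 machine-hours = $27 per machine-hour.
Year 1: 495 × $27 = $13,365. Book value $531,057.
Year 2: 3,602 × $27 = $97,254. Book value $433,803.
Year 3: 410 × $27 = $11,070. Book value $422,733.
Year 4: 2,095 × $27 = $56,565. Book value $366,168.
Year 5: 3,061 × $27 = $82,647. Book value $283,521.
Year 6: 1,347 × $27 = $36,369. Book value $247,152.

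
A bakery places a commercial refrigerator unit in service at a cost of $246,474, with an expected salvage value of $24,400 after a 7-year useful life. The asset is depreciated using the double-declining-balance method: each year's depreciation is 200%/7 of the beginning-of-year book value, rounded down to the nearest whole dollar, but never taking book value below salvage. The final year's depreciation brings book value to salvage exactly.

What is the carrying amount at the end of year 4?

$64,160

Depreciable base = $246,474 − $24,400 = $222,074.
Year 1: ⌊$246,474 × 200%/7⌋ = $70,421. Book value $176,053.
Year 2: ⌊$176,053 × 200%/7⌋ = $50,300. Book value $125,753.
Year 3: ⌊$125,753 × 200%/7⌋ = $35,929. Book value $89,824.
Year 4: ⌊$89,824 × 200%/7⌋ = $25,664. Book value $64,160.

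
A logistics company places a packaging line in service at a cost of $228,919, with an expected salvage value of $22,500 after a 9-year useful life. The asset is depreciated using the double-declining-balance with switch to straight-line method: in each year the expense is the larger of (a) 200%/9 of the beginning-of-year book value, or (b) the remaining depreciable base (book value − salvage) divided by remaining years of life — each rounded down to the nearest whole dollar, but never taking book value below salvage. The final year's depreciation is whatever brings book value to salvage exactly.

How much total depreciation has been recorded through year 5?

Depreciable base = $228,919 − $22,500 = $206,419.
Year 1: DB = ⌊$228,919 × 200%/9⌋ = $50,870; SL = ⌊$206,419/9⌋ = $22,935 → take DB $50,870. Book value $178,049.
Year 2: DB = ⌊$178,049 × 200%/9⌋ = $39,566; SL = ⌊$155,549/8⌋ = $19,443 → take DB $39,566. Book value $138,483.
Year 3: DB = ⌊$138,483 × 200%/9⌋ = $30,774; SL = ⌊$115,983/7⌋ = $16,569 → take DB $30,774. Book value $107,709.
Year 4: DB = ⌊$107,709 × 200%/9⌋ = $23,935; SL = ⌊$85,209/6⌋ = $14,201 → take DB $23,935. Book value $83,774.
Year 5: DB = ⌊$83,774 × 200%/9⌋ = $18,616; SL = ⌊$61,274/5⌋ = $12,254 → take DB $18,616. Book value $65,158.
Accumulated through year 5 = $228,919 − $65,158 = $163,761.

$163,761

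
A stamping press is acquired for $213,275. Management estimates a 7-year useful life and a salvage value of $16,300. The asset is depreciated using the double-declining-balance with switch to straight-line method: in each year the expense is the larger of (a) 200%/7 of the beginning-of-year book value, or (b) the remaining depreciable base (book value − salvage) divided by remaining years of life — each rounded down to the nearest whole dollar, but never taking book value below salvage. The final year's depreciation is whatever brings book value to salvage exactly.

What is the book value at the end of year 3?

$77,725

Depreciable base = $213,275 − $16,300 = $196,975.
Year 1: DB = ⌊$213,275 × 200%/7⌋ = $60,935; SL = ⌊$196,975/7⌋ = $28,139 → take DB $60,935. Book value $152,340.
Year 2: DB = ⌊$152,340 × 200%/7⌋ = $43,525; SL = ⌊$136,040/6⌋ = $22,673 → take DB $43,525. Book value $108,815.
Year 3: DB = ⌊$108,815 × 200%/7⌋ = $31,090; SL = ⌊$92,515/5⌋ = $18,503 → take DB $31,090. Book value $77,725.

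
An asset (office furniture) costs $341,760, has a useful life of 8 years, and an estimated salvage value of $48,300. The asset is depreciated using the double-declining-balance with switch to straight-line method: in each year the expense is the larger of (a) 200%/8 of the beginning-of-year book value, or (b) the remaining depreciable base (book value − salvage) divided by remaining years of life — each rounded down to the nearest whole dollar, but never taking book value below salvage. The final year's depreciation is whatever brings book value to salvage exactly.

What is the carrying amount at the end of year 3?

Depreciable base = $341,760 − $48,300 = $293,460.
Year 1: DB = ⌊$341,760 × 200%/8⌋ = $85,440; SL = ⌊$293,460/8⌋ = $36,682 → take DB $85,440. Book value $256,320.
Year 2: DB = ⌊$256,320 × 200%/8⌋ = $64,080; SL = ⌊$208,020/7⌋ = $29,717 → take DB $64,080. Book value $192,240.
Year 3: DB = ⌊$192,240 × 200%/8⌋ = $48,060; SL = ⌊$143,940/6⌋ = $23,990 → take DB $48,060. Book value $144,180.

$144,180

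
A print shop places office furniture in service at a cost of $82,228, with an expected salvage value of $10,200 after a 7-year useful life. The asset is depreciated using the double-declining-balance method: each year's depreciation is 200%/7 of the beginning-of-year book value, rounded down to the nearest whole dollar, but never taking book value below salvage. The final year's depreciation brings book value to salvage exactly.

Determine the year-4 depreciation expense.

Depreciable base = $82,228 − $10,200 = $72,028.
Year 1: ⌊$82,228 × 200%/7⌋ = $23,493. Book value $58,735.
Year 2: ⌊$58,735 × 200%/7⌋ = $16,781. Book value $41,954.
Year 3: ⌊$41,954 × 200%/7⌋ = $11,986. Book value $29,968.
Year 4: ⌊$29,968 × 200%/7⌋ = $8,562. Book value $21,406.

$8,562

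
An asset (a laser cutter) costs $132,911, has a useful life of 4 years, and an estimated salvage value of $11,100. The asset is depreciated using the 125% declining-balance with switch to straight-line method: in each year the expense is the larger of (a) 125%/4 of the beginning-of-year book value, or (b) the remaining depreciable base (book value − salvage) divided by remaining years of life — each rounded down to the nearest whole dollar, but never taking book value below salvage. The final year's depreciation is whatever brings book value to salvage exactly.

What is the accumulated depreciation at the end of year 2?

$70,089

Depreciable base = $132,911 − $11,100 = $121,811.
Year 1: DB = ⌊$132,911 × 125%/4⌋ = $41,534; SL = ⌊$121,811/4⌋ = $30,452 → take DB $41,534. Book value $91,377.
Year 2: DB = ⌊$91,377 × 125%/4⌋ = $28,555; SL = ⌊$80,277/3⌋ = $26,759 → take DB $28,555. Book value $62,822.
Accumulated through year 2 = $132,911 − $62,822 = $70,089.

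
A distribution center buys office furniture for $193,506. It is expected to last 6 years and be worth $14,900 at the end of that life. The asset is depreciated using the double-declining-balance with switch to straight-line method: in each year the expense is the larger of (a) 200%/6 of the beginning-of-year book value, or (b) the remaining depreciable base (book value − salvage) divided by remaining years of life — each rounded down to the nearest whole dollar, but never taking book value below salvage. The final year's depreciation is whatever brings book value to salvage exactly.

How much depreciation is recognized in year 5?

$12,741

Depreciable base = $193,506 − $14,900 = $178,606.
Year 1: DB = ⌊$193,506 × 200%/6⌋ = $64,502; SL = ⌊$178,606/6⌋ = $29,767 → take DB $64,502. Book value $129,004.
Year 2: DB = ⌊$129,004 × 200%/6⌋ = $43,001; SL = ⌊$114,104/5⌋ = $22,820 → take DB $43,001. Book value $86,003.
Year 3: DB = ⌊$86,003 × 200%/6⌋ = $28,667; SL = ⌊$71,103/4⌋ = $17,775 → take DB $28,667. Book value $57,336.
Year 4: DB = ⌊$57,336 × 200%/6⌋ = $19,112; SL = ⌊$42,436/3⌋ = $14,145 → take DB $19,112. Book value $38,224.
Year 5: DB = ⌊$38,224 × 200%/6⌋ = $12,741; SL = ⌊$23,324/2⌋ = $11,662 → take DB $12,741. Book value $25,483.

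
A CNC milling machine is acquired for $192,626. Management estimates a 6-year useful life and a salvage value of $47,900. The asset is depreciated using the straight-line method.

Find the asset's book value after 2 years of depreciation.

Depreciable base = $192,626 − $47,900 = $144,726.
Annual expense = $144,726 / 6 = $24,121.
End of year 1: book value $168,505.
End of year 2: book value $144,384.

$144,384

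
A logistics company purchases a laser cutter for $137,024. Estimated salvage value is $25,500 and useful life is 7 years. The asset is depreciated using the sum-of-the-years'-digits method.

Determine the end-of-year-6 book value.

Depreciable base = $137,024 − $25,500 = $111,524.
Sum of the years' digits = 7+6+5+4+3+2+1 = 28.
Year 1: $111,524 × 7/28 = $27,881. Book value $109,143.
Year 2: $111,524 × 6/28 = $23,898. Book value $85,245.
Year 3: $111,524 × 5/28 = $19,915. Book value $65,330.
Year 4: $111,524 × 4/28 = $15,932. Book value $49,398.
Year 5: $111,524 × 3/28 = $11,949. Book value $37,449.
Year 6: $111,524 × 2/28 = $7,966. Book value $29,483.

$29,483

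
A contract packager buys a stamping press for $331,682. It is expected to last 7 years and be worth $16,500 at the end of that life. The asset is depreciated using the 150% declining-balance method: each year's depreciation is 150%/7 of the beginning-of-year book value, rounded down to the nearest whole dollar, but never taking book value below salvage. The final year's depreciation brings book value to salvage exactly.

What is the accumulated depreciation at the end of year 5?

Depreciable base = $331,682 − $16,500 = $315,182.
Year 1: ⌊$331,682 × 150%/7⌋ = $71,074. Book value $260,608.
Year 2: ⌊$260,608 × 150%/7⌋ = $55,844. Book value $204,764.
Year 3: ⌊$204,764 × 150%/7⌋ = $43,878. Book value $160,886.
Year 4: ⌊$160,886 × 150%/7⌋ = $34,475. Book value $126,411.
Year 5: ⌊$126,411 × 150%/7⌋ = $27,088. Book value $99,323.
Accumulated through year 5 = $331,682 − $99,323 = $232,359.

$232,359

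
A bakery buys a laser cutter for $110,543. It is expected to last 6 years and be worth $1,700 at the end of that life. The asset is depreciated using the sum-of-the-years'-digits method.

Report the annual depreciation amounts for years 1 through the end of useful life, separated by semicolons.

$31,098; $25,915; $20,732; $15,549; $10,366; $5,183

Depreciable base = $110,543 − $1,700 = $108,843.
Sum of the years' digits = 6+5+4+3+2+1 = 21.
Year 1: $108,843 × 6/21 = $31,098. Book value $79,445.
Year 2: $108,843 × 5/21 = $25,915. Book value $53,530.
Year 3: $108,843 × 4/21 = $20,732. Book value $32,798.
Year 4: $108,843 × 3/21 = $15,549. Book value $17,249.
Year 5: $108,843 × 2/21 = $10,366. Book value $6,883.
Year 6: $108,843 × 1/21 = $5,183. Book value $1,700.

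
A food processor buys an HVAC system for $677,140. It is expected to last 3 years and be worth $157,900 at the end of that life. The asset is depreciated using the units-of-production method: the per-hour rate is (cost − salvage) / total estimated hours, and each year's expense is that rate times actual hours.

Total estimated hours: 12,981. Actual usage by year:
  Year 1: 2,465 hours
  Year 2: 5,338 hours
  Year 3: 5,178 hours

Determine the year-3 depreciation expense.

$207,120

Depreciable base = $677,140 − $157,900 = $519,240.
Rate = $519,240 / 12,981 hours = $40 per hour.
Year 1: 2,465 × $40 = $98,600. Book value $578,540.
Year 2: 5,338 × $40 = $213,520. Book value $365,020.
Year 3: 5,178 × $40 = $207,120. Book value $157,900.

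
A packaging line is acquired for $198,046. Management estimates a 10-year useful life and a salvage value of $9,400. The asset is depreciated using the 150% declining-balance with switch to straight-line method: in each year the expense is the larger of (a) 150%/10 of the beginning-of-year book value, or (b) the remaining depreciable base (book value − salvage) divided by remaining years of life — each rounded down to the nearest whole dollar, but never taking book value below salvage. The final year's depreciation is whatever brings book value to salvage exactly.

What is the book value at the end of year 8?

$40,728

Depreciable base = $198,046 − $9,400 = $188,646.
Year 1: DB = ⌊$198,046 × 150%/10⌋ = $29,706; SL = ⌊$188,646/10⌋ = $18,864 → take DB $29,706. Book value $168,340.
Year 2: DB = ⌊$168,340 × 150%/10⌋ = $25,251; SL = ⌊$158,940/9⌋ = $17,660 → take DB $25,251. Book value $143,089.
Year 3: DB = ⌊$143,089 × 150%/10⌋ = $21,463; SL = ⌊$133,689/8⌋ = $16,711 → take DB $21,463. Book value $121,626.
Year 4: DB = ⌊$121,626 × 150%/10⌋ = $18,243; SL = ⌊$112,226/7⌋ = $16,032 → take DB $18,243. Book value $103,383.
Year 5: DB = ⌊$103,383 × 150%/10⌋ = $15,507; SL = ⌊$93,983/6⌋ = $15,663 → take SL $15,663. Book value $87,720.
Year 6: DB = ⌊$87,720 × 150%/10⌋ = $13,158; SL = ⌊$78,320/5⌋ = $15,664 → take SL $15,664. Book value $72,056.
Year 7: DB = ⌊$72,056 × 150%/10⌋ = $10,808; SL = ⌊$62,656/4⌋ = $15,664 → take SL $15,664. Book value $56,392.
Year 8: DB = ⌊$56,392 × 150%/10⌋ = $8,458; SL = ⌊$46,992/3⌋ = $15,664 → take SL $15,664. Book value $40,728.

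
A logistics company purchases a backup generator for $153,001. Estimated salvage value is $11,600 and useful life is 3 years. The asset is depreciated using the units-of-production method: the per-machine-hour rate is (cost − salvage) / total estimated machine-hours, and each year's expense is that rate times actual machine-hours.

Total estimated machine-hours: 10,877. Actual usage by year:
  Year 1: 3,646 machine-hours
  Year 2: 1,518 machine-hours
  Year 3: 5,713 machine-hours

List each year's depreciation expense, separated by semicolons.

$47,398; $19,734; $74,269

Depreciable base = $153,001 − $11,600 = $141,401.
Rate = $141,401 / 10,877 machine-hours = $13 per machine-hour.
Year 1: 3,646 × $13 = $47,398. Book value $105,603.
Year 2: 1,518 × $13 = $19,734. Book value $85,869.
Year 3: 5,713 × $13 = $74,269. Book value $11,600.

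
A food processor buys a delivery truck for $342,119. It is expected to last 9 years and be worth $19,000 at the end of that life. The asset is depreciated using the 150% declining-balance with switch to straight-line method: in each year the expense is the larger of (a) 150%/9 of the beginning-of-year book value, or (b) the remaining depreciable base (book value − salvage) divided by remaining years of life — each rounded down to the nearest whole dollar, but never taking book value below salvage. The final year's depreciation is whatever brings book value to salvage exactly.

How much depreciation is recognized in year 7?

$29,198

Depreciable base = $342,119 − $19,000 = $323,119.
Year 1: DB = ⌊$342,119 × 150%/9⌋ = $57,019; SL = ⌊$323,119/9⌋ = $35,902 → take DB $57,019. Book value $285,100.
Year 2: DB = ⌊$285,100 × 150%/9⌋ = $47,516; SL = ⌊$266,100/8⌋ = $33,262 → take DB $47,516. Book value $237,584.
Year 3: DB = ⌊$237,584 × 150%/9⌋ = $39,597; SL = ⌊$218,584/7⌋ = $31,226 → take DB $39,597. Book value $197,987.
Year 4: DB = ⌊$197,987 × 150%/9⌋ = $32,997; SL = ⌊$178,987/6⌋ = $29,831 → take DB $32,997. Book value $164,990.
Year 5: DB = ⌊$164,990 × 150%/9⌋ = $27,498; SL = ⌊$145,990/5⌋ = $29,198 → take SL $29,198. Book value $135,792.
Year 6: DB = ⌊$135,792 × 150%/9⌋ = $22,632; SL = ⌊$116,792/4⌋ = $29,198 → take SL $29,198. Book value $106,594.
Year 7: DB = ⌊$106,594 × 150%/9⌋ = $17,765; SL = ⌊$87,594/3⌋ = $29,198 → take SL $29,198. Book value $77,396.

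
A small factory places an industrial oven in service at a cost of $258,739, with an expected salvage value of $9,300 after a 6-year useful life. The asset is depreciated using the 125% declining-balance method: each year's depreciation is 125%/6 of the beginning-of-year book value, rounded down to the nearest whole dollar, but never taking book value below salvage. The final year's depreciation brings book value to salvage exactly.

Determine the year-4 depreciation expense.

$26,745

Depreciable base = $258,739 − $9,300 = $249,439.
Year 1: ⌊$258,739 × 125%/6⌋ = $53,903. Book value $204,836.
Year 2: ⌊$204,836 × 125%/6⌋ = $42,674. Book value $162,162.
Year 3: ⌊$162,162 × 125%/6⌋ = $33,783. Book value $128,379.
Year 4: ⌊$128,379 × 125%/6⌋ = $26,745. Book value $101,634.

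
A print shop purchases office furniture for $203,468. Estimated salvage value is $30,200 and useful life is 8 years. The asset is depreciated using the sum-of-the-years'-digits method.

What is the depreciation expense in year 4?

$24,065

Depreciable base = $203,468 − $30,200 = $173,268.
Sum of the years' digits = 8+7+6+5+4+3+2+1 = 36.
Year 1: $173,268 × 8/36 = $38,504. Book value $164,964.
Year 2: $173,268 × 7/36 = $33,691. Book value $131,273.
Year 3: $173,268 × 6/36 = $28,878. Book value $102,395.
Year 4: $173,268 × 5/36 = $24,065. Book value $78,330.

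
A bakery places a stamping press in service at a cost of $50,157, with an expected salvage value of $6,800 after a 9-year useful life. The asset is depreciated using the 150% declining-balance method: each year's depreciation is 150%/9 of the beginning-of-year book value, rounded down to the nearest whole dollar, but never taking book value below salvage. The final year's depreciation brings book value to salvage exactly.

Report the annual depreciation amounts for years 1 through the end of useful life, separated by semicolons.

Depreciable base = $50,157 − $6,800 = $43,357.
Year 1: ⌊$50,157 × 150%/9⌋ = $8,359. Book value $41,798.
Year 2: ⌊$41,798 × 150%/9⌋ = $6,966. Book value $34,832.
Year 3: ⌊$34,832 × 150%/9⌋ = $5,805. Book value $29,027.
Year 4: ⌊$29,027 × 150%/9⌋ = $4,837. Book value $24,190.
Year 5: ⌊$24,190 × 150%/9⌋ = $4,031. Book value $20,159.
Year 6: ⌊$20,159 × 150%/9⌋ = $3,359. Book value $16,800.
Year 7: ⌊$16,800 × 150%/9⌋ = $2,800. Book value $14,000.
Year 8: ⌊$14,000 × 150%/9⌋ = $2,333. Book value $11,667.
Year 9 (final): $11,667 − $6,800 = $4,867. Book value $6,800.

$8,359; $6,966; $5,805; $4,837; $4,031; $3,359; $2,800; $2,333; $4,867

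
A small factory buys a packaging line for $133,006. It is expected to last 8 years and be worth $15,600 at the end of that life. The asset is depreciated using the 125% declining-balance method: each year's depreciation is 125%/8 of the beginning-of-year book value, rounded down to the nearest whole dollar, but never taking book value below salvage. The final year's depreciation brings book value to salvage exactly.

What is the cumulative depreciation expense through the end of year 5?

$76,127

Depreciable base = $133,006 − $15,600 = $117,406.
Year 1: ⌊$133,006 × 125%/8⌋ = $20,782. Book value $112,224.
Year 2: ⌊$112,224 × 125%/8⌋ = $17,535. Book value $94,689.
Year 3: ⌊$94,689 × 125%/8⌋ = $14,795. Book value $79,894.
Year 4: ⌊$79,894 × 125%/8⌋ = $12,483. Book value $67,411.
Year 5: ⌊$67,411 × 125%/8⌋ = $10,532. Book value $56,879.
Accumulated through year 5 = $133,006 − $56,879 = $76,127.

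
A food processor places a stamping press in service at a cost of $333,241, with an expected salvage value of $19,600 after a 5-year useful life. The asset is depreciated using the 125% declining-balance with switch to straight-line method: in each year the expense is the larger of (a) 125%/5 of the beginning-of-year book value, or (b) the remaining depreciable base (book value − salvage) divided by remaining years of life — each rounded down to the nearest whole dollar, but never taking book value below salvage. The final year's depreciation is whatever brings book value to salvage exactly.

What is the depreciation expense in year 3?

Depreciable base = $333,241 − $19,600 = $313,641.
Year 1: DB = ⌊$333,241 × 125%/5⌋ = $83,310; SL = ⌊$313,641/5⌋ = $62,728 → take DB $83,310. Book value $249,931.
Year 2: DB = ⌊$249,931 × 125%/5⌋ = $62,482; SL = ⌊$230,331/4⌋ = $57,582 → take DB $62,482. Book value $187,449.
Year 3: DB = ⌊$187,449 × 125%/5⌋ = $46,862; SL = ⌊$167,849/3⌋ = $55,949 → take SL $55,949. Book value $131,500.

$55,949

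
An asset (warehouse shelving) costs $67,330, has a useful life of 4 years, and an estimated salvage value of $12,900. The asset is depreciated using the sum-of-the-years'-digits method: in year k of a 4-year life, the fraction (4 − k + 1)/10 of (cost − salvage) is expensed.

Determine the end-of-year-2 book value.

Depreciable base = $67,330 − $12,900 = $54,430.
Sum of the years' digits = 4+3+2+1 = 10.
Year 1: $54,430 × 4/10 = $21,772. Book value $45,558.
Year 2: $54,430 × 3/10 = $16,329. Book value $29,229.

$29,229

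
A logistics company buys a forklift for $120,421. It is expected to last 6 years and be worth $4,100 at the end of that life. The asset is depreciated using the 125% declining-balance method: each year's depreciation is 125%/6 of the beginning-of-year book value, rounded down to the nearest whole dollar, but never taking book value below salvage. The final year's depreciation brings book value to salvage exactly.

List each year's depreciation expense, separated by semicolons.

Depreciable base = $120,421 − $4,100 = $116,321.
Year 1: ⌊$120,421 × 125%/6⌋ = $25,087. Book value $95,334.
Year 2: ⌊$95,334 × 125%/6⌋ = $19,861. Book value $75,473.
Year 3: ⌊$75,473 × 125%/6⌋ = $15,723. Book value $59,750.
Year 4: ⌊$59,750 × 125%/6⌋ = $12,447. Book value $47,303.
Year 5: ⌊$47,303 × 125%/6⌋ = $9,854. Book value $37,449.
Year 6 (final): $37,449 − $4,100 = $33,349. Book value $4,100.

$25,087; $19,861; $15,723; $12,447; $9,854; $33,349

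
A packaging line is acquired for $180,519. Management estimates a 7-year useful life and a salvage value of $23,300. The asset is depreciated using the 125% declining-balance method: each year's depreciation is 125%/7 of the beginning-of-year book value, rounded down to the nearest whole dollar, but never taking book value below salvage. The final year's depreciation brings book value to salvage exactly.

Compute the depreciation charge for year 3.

$21,750

Depreciable base = $180,519 − $23,300 = $157,219.
Year 1: ⌊$180,519 × 125%/7⌋ = $32,235. Book value $148,284.
Year 2: ⌊$148,284 × 125%/7⌋ = $26,479. Book value $121,805.
Year 3: ⌊$121,805 × 125%/7⌋ = $21,750. Book value $100,055.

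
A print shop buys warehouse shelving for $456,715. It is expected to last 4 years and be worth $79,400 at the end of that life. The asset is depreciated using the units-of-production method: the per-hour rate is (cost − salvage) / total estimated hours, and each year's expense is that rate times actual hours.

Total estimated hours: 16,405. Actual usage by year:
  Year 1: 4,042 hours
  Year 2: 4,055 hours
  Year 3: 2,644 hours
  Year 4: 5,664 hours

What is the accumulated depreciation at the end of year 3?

$247,043

Depreciable base = $456,715 − $79,400 = $377,315.
Rate = $377,315 / 16,405 hours = $23 per hour.
Year 1: 4,042 × $23 = $92,966. Book value $363,749.
Year 2: 4,055 × $23 = $93,265. Book value $270,484.
Year 3: 2,644 × $23 = $60,812. Book value $209,672.
Accumulated through year 3 = $456,715 − $209,672 = $247,043.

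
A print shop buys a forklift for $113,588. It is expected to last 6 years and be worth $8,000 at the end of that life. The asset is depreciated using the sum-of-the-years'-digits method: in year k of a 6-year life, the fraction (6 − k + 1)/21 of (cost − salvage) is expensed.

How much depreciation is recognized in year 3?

$20,112

Depreciable base = $113,588 − $8,000 = $105,588.
Sum of the years' digits = 6+5+4+3+2+1 = 21.
Year 1: $105,588 × 6/21 = $30,168. Book value $83,420.
Year 2: $105,588 × 5/21 = $25,140. Book value $58,280.
Year 3: $105,588 × 4/21 = $20,112. Book value $38,168.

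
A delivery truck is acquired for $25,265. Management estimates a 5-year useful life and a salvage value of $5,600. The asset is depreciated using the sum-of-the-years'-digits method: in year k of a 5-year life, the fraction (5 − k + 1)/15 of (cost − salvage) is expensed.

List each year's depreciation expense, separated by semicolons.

$6,555; $5,244; $3,933; $2,622; $1,311

Depreciable base = $25,265 − $5,600 = $19,665.
Sum of the years' digits = 5+4+3+2+1 = 15.
Year 1: $19,665 × 5/15 = $6,555. Book value $18,710.
Year 2: $19,665 × 4/15 = $5,244. Book value $13,466.
Year 3: $19,665 × 3/15 = $3,933. Book value $9,533.
Year 4: $19,665 × 2/15 = $2,622. Book value $6,911.
Year 5: $19,665 × 1/15 = $1,311. Book value $5,600.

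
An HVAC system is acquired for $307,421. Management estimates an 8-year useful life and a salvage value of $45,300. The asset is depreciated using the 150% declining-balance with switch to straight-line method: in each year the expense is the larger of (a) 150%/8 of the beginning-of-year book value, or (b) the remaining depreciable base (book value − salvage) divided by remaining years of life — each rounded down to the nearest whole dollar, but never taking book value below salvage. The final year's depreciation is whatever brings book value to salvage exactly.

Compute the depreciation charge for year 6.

Depreciable base = $307,421 − $45,300 = $262,121.
Year 1: DB = ⌊$307,421 × 150%/8⌋ = $57,641; SL = ⌊$262,121/8⌋ = $32,765 → take DB $57,641. Book value $249,780.
Year 2: DB = ⌊$249,780 × 150%/8⌋ = $46,833; SL = ⌊$204,480/7⌋ = $29,211 → take DB $46,833. Book value $202,947.
Year 3: DB = ⌊$202,947 × 150%/8⌋ = $38,052; SL = ⌊$157,647/6⌋ = $26,274 → take DB $38,052. Book value $164,895.
Year 4: DB = ⌊$164,895 × 150%/8⌋ = $30,917; SL = ⌊$119,595/5⌋ = $23,919 → take DB $30,917. Book value $133,978.
Year 5: DB = ⌊$133,978 × 150%/8⌋ = $25,120; SL = ⌊$88,678/4⌋ = $22,169 → take DB $25,120. Book value $108,858.
Year 6: DB = ⌊$108,858 × 150%/8⌋ = $20,410; SL = ⌊$63,558/3⌋ = $21,186 → take SL $21,186. Book value $87,672.

$21,186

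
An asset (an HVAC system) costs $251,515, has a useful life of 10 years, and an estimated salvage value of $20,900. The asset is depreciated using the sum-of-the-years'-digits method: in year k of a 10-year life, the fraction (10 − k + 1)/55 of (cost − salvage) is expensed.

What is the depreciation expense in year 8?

Depreciable base = $251,515 − $20,900 = $230,615.
Sum of the years' digits = 10+9+8+7+6+5+4+3+2+1 = 55.
Year 1: $230,615 × 10/55 = $41,930. Book value $209,585.
Year 2: $230,615 × 9/55 = $37,737. Book value $171,848.
Year 3: $230,615 × 8/55 = $33,544. Book value $138,304.
Year 4: $230,615 × 7/55 = $29,351. Book value $108,953.
Year 5: $230,615 × 6/55 = $25,158. Book value $83,795.
Year 6: $230,615 × 5/55 = $20,965. Book value $62,830.
Year 7: $230,615 × 4/55 = $16,772. Book value $46,058.
Year 8: $230,615 × 3/55 = $12,579. Book value $33,479.

$12,579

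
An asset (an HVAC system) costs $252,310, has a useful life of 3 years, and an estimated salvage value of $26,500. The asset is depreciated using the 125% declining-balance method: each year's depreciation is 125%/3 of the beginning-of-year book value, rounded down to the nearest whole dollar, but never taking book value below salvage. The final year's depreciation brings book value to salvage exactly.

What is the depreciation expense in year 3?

Depreciable base = $252,310 − $26,500 = $225,810.
Year 1: ⌊$252,310 × 125%/3⌋ = $105,129. Book value $147,181.
Year 2: ⌊$147,181 × 125%/3⌋ = $61,325. Book value $85,856.
Year 3 (final): $85,856 − $26,500 = $59,356. Book value $26,500.

$59,356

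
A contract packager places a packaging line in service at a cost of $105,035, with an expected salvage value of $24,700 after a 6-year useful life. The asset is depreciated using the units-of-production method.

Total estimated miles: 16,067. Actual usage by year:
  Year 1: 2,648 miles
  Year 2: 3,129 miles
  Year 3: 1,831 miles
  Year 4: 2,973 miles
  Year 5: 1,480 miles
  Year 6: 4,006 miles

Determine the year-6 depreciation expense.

$20,030

Depreciable base = $105,035 − $24,700 = $80,335.
Rate = $80,335 / 16,067 miles = $5 per mile.
Year 1: 2,648 × $5 = $13,240. Book value $91,795.
Year 2: 3,129 × $5 = $15,645. Book value $76,150.
Year 3: 1,831 × $5 = $9,155. Book value $66,995.
Year 4: 2,973 × $5 = $14,865. Book value $52,130.
Year 5: 1,480 × $5 = $7,400. Book value $44,730.
Year 6: 4,006 × $5 = $20,030. Book value $24,700.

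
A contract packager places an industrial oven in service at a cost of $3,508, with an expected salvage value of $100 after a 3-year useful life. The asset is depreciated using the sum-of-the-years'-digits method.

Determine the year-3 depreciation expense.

$568

Depreciable base = $3,508 − $100 = $3,408.
Sum of the years' digits = 3+2+1 = 6.
Year 1: $3,408 × 3/6 = $1,704. Book value $1,804.
Year 2: $3,408 × 2/6 = $1,136. Book value $668.
Year 3: $3,408 × 1/6 = $568. Book value $100.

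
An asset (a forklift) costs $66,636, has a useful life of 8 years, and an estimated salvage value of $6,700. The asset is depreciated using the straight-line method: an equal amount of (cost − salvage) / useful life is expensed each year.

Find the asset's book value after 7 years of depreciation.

$14,192

Depreciable base = $66,636 − $6,700 = $59,936.
Annual expense = $59,936 / 8 = $7,492.
End of year 1: book value $59,144.
End of year 2: book value $51,652.
End of year 3: book value $44,160.
End of year 4: book value $36,668.
End of year 5: book value $29,176.
End of year 6: book value $21,684.
End of year 7: book value $14,192.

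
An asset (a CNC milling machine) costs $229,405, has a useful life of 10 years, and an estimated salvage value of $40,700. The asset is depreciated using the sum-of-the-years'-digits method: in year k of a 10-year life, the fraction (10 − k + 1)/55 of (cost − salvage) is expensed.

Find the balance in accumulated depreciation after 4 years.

Depreciable base = $229,405 − $40,700 = $188,705.
Sum of the years' digits = 10+9+8+7+6+5+4+3+2+1 = 55.
Year 1: $188,705 × 10/55 = $34,310. Book value $195,095.
Year 2: $188,705 × 9/55 = $30,879. Book value $164,216.
Year 3: $188,705 × 8/55 = $27,448. Book value $136,768.
Year 4: $188,705 × 7/55 = $24,017. Book value $112,751.
Accumulated through year 4 = $229,405 − $112,751 = $116,654.

$116,654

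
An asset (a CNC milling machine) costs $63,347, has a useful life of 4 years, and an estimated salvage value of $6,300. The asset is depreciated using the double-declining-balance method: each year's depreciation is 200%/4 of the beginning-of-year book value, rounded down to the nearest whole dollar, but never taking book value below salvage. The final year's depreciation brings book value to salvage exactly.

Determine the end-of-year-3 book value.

$7,919

Depreciable base = $63,347 − $6,300 = $57,047.
Year 1: ⌊$63,347 × 200%/4⌋ = $31,673. Book value $31,674.
Year 2: ⌊$31,674 × 200%/4⌋ = $15,837. Book value $15,837.
Year 3: ⌊$15,837 × 200%/4⌋ = $7,918. Book value $7,919.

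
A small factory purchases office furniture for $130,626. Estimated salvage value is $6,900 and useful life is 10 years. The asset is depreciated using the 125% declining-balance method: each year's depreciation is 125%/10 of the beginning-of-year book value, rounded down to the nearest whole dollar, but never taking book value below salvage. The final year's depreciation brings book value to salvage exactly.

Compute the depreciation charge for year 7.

$7,328

Depreciable base = $130,626 − $6,900 = $123,726.
Year 1: ⌊$130,626 × 125%/10⌋ = $16,328. Book value $114,298.
Year 2: ⌊$114,298 × 125%/10⌋ = $14,287. Book value $100,011.
Year 3: ⌊$100,011 × 125%/10⌋ = $12,501. Book value $87,510.
Year 4: ⌊$87,510 × 125%/10⌋ = $10,938. Book value $76,572.
Year 5: ⌊$76,572 × 125%/10⌋ = $9,571. Book value $67,001.
Year 6: ⌊$67,001 × 125%/10⌋ = $8,375. Book value $58,626.
Year 7: ⌊$58,626 × 125%/10⌋ = $7,328. Book value $51,298.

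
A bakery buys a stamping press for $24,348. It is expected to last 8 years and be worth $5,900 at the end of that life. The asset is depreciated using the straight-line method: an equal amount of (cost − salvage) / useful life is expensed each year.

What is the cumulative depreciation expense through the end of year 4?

Depreciable base = $24,348 − $5,900 = $18,448.
Annual expense = $18,448 / 8 = $2,306.
End of year 1: book value $22,042.
End of year 2: book value $19,736.
End of year 3: book value $17,430.
End of year 4: book value $15,124.
Accumulated through year 4 = $24,348 − $15,124 = $9,224.

$9,224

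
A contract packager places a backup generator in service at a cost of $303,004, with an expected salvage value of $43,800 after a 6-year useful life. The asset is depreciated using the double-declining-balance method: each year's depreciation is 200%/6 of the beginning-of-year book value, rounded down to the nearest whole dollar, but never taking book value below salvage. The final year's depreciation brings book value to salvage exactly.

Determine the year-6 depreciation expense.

Depreciable base = $303,004 − $43,800 = $259,204.
Year 1: ⌊$303,004 × 200%/6⌋ = $101,001. Book value $202,003.
Year 2: ⌊$202,003 × 200%/6⌋ = $67,334. Book value $134,669.
Year 3: ⌊$134,669 × 200%/6⌋ = $44,889. Book value $89,780.
Year 4: ⌊$89,780 × 200%/6⌋ = $29,926. Book value $59,854.
Year 5: ⌊$59,854 × 200%/6⌋ = $19,951, capped at $16,054. Book value $43,800.
Year 6 (final): $43,800 − $43,800 = $0. Book value $43,800.

$0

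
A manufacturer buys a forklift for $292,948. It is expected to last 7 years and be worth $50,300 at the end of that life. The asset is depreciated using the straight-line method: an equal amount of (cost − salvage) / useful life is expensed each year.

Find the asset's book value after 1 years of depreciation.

Depreciable base = $292,948 − $50,300 = $242,648.
Annual expense = $242,648 / 7 = $34,664.
End of year 1: book value $258,284.

$258,284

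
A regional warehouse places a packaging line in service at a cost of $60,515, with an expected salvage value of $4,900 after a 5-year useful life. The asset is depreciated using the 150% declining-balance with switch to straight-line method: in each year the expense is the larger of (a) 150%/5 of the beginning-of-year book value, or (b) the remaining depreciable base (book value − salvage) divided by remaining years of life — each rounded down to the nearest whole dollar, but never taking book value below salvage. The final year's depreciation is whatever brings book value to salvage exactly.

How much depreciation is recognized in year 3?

$8,895

Depreciable base = $60,515 − $4,900 = $55,615.
Year 1: DB = ⌊$60,515 × 150%/5⌋ = $18,154; SL = ⌊$55,615/5⌋ = $11,123 → take DB $18,154. Book value $42,361.
Year 2: DB = ⌊$42,361 × 150%/5⌋ = $12,708; SL = ⌊$37,461/4⌋ = $9,365 → take DB $12,708. Book value $29,653.
Year 3: DB = ⌊$29,653 × 150%/5⌋ = $8,895; SL = ⌊$24,753/3⌋ = $8,251 → take DB $8,895. Book value $20,758.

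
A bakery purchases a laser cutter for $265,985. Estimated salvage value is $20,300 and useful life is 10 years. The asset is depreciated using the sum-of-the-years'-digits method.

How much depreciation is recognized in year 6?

Depreciable base = $265,985 − $20,300 = $245,685.
Sum of the years' digits = 10+9+8+7+6+5+4+3+2+1 = 55.
Year 1: $245,685 × 10/55 = $44,670. Book value $221,315.
Year 2: $245,685 × 9/55 = $40,203. Book value $181,112.
Year 3: $245,685 × 8/55 = $35,736. Book value $145,376.
Year 4: $245,685 × 7/55 = $31,269. Book value $114,107.
Year 5: $245,685 × 6/55 = $26,802. Book value $87,305.
Year 6: $245,685 × 5/55 = $22,335. Book value $64,970.

$22,335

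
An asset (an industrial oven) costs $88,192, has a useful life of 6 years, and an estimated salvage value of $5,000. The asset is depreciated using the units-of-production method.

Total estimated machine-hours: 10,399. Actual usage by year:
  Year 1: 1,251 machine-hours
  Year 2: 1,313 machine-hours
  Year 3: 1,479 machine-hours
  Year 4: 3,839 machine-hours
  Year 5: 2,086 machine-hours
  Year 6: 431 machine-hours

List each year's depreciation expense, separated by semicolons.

Depreciable base = $88,192 − $5,000 = $83,192.
Rate = $83,192 / 10,399 machine-hours = $8 per machine-hour.
Year 1: 1,251 × $8 = $10,008. Book value $78,184.
Year 2: 1,313 × $8 = $10,504. Book value $67,680.
Year 3: 1,479 × $8 = $11,832. Book value $55,848.
Year 4: 3,839 × $8 = $30,712. Book value $25,136.
Year 5: 2,086 × $8 = $16,688. Book value $8,448.
Year 6: 431 × $8 = $3,448. Book value $5,000.

$10,008; $10,504; $11,832; $30,712; $16,688; $3,448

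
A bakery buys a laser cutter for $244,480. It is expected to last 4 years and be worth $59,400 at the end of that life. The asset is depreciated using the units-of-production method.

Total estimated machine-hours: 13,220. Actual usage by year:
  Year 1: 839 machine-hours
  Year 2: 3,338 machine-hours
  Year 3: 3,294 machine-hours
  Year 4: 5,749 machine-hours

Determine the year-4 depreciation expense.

$80,486

Depreciable base = $244,480 − $59,400 = $185,080.
Rate = $185,080 / 13,220 machine-hours = $14 per machine-hour.
Year 1: 839 × $14 = $11,746. Book value $232,734.
Year 2: 3,338 × $14 = $46,732. Book value $186,002.
Year 3: 3,294 × $14 = $46,116. Book value $139,886.
Year 4: 5,749 × $14 = $80,486. Book value $59,400.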